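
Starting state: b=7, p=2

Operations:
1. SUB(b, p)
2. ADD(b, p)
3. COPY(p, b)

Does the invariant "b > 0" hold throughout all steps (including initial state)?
Yes

The invariant holds at every step.

State at each step:
Initial: b=7, p=2
After step 1: b=5, p=2
After step 2: b=7, p=2
After step 3: b=7, p=7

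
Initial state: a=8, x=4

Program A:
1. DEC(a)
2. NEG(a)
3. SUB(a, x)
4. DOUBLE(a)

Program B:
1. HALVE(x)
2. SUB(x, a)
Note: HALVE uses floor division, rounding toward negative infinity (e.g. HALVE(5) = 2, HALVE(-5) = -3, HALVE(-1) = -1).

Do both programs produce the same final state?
No

Program A final state: a=-22, x=4
Program B final state: a=8, x=-6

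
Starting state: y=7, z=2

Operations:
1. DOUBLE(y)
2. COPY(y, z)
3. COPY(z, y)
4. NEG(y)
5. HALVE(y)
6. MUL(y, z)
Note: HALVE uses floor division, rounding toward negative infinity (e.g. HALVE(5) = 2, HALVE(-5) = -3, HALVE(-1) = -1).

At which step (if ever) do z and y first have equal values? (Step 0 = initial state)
Step 2

z and y first become equal after step 2.

Comparing values at each step:
Initial: z=2, y=7
After step 1: z=2, y=14
After step 2: z=2, y=2 ← equal!
After step 3: z=2, y=2 ← equal!
After step 4: z=2, y=-2
After step 5: z=2, y=-1
After step 6: z=2, y=-2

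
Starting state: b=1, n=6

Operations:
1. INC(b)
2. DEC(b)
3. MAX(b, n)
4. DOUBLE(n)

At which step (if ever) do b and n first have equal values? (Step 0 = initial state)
Step 3

b and n first become equal after step 3.

Comparing values at each step:
Initial: b=1, n=6
After step 1: b=2, n=6
After step 2: b=1, n=6
After step 3: b=6, n=6 ← equal!
After step 4: b=6, n=12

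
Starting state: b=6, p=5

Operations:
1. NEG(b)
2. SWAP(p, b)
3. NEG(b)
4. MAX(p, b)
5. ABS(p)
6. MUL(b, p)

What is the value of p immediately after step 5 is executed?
p = 5

Tracing p through execution:
Initial: p = 5
After step 1 (NEG(b)): p = 5
After step 2 (SWAP(p, b)): p = -6
After step 3 (NEG(b)): p = -6
After step 4 (MAX(p, b)): p = -5
After step 5 (ABS(p)): p = 5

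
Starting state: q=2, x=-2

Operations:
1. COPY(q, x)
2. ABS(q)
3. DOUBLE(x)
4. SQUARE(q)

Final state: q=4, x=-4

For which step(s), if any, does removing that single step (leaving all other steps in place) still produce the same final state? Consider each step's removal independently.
Step(s) 1, 2

Testing removal of each single step:
Without step 1: final = q=4, x=-4 (same)
Without step 2: final = q=4, x=-4 (same)
Without step 3: final = q=4, x=-2 (different)
Without step 4: final = q=2, x=-4 (different)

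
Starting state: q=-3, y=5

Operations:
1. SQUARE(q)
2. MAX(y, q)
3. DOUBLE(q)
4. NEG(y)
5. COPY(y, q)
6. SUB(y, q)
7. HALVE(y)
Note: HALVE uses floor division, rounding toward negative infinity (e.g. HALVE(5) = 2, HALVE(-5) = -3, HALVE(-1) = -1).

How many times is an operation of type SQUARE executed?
1

Counting SQUARE operations:
Step 1: SQUARE(q) ← SQUARE
Total: 1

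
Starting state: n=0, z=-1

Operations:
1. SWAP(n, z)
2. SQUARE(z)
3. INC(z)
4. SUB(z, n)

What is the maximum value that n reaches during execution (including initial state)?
0

Values of n at each step:
Initial: n = 0 ← maximum
After step 1: n = -1
After step 2: n = -1
After step 3: n = -1
After step 4: n = -1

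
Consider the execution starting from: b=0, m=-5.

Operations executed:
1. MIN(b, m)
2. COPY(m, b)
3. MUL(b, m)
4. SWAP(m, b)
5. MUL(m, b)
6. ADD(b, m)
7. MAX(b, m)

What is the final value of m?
m = -125

Tracing execution:
Step 1: MIN(b, m) → m = -5
Step 2: COPY(m, b) → m = -5
Step 3: MUL(b, m) → m = -5
Step 4: SWAP(m, b) → m = 25
Step 5: MUL(m, b) → m = -125
Step 6: ADD(b, m) → m = -125
Step 7: MAX(b, m) → m = -125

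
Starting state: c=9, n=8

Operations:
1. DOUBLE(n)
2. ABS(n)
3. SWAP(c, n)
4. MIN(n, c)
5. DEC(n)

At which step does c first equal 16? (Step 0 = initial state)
Step 3

Tracing c:
Initial: c = 9
After step 1: c = 9
After step 2: c = 9
After step 3: c = 16 ← first occurrence
After step 4: c = 16
After step 5: c = 16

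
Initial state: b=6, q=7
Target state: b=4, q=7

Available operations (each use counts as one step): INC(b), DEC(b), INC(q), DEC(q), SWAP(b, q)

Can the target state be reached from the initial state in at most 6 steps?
Yes

Path (2 steps): DEC(b) → DEC(b)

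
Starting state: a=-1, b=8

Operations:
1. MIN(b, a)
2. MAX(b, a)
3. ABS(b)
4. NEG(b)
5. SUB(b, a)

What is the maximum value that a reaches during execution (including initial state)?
-1

Values of a at each step:
Initial: a = -1 ← maximum
After step 1: a = -1
After step 2: a = -1
After step 3: a = -1
After step 4: a = -1
After step 5: a = -1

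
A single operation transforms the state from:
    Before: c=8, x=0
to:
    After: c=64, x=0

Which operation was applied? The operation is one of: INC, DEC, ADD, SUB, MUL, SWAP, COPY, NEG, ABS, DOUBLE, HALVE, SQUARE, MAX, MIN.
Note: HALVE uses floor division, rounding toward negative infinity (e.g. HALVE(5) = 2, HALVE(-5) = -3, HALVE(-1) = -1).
SQUARE(c)

Analyzing the change:
Before: c=8, x=0
After: c=64, x=0
Variable c changed from 8 to 64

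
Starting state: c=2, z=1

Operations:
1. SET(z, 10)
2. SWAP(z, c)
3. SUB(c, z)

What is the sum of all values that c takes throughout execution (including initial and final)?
22

Values of c at each step:
Initial: c = 2
After step 1: c = 2
After step 2: c = 10
After step 3: c = 8
Sum = 2 + 2 + 10 + 8 = 22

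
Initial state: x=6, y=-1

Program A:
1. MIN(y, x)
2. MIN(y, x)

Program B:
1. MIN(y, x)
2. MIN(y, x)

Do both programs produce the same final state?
Yes

Program A final state: x=6, y=-1
Program B final state: x=6, y=-1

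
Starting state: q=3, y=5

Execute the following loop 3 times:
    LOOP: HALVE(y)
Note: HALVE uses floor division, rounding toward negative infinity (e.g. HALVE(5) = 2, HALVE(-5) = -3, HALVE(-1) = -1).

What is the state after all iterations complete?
q=3, y=0

Iteration trace:
Start: q=3, y=5
After iteration 1: q=3, y=2
After iteration 2: q=3, y=1
After iteration 3: q=3, y=0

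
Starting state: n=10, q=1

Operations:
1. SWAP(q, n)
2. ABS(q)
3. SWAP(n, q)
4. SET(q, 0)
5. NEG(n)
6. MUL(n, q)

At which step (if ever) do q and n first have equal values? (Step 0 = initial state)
Step 6

q and n first become equal after step 6.

Comparing values at each step:
Initial: q=1, n=10
After step 1: q=10, n=1
After step 2: q=10, n=1
After step 3: q=1, n=10
After step 4: q=0, n=10
After step 5: q=0, n=-10
After step 6: q=0, n=0 ← equal!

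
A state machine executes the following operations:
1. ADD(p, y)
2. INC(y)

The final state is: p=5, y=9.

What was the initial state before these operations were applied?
p=-3, y=8

Working backwards:
Final state: p=5, y=9
Before step 2 (INC(y)): p=5, y=8
Before step 1 (ADD(p, y)): p=-3, y=8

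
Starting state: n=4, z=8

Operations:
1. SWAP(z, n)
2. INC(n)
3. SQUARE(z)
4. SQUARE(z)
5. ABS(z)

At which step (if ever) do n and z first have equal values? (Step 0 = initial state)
Never

n and z never become equal during execution.

Comparing values at each step:
Initial: n=4, z=8
After step 1: n=8, z=4
After step 2: n=9, z=4
After step 3: n=9, z=16
After step 4: n=9, z=256
After step 5: n=9, z=256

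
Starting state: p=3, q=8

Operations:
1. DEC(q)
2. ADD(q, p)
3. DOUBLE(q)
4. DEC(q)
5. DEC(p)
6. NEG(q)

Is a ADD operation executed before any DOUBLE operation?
Yes

First ADD: step 2
First DOUBLE: step 3
Since 2 < 3, ADD comes first.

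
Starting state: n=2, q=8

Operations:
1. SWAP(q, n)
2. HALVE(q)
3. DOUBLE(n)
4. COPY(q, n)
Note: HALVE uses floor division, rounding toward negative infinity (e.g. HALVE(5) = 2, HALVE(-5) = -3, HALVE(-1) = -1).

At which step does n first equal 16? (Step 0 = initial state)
Step 3

Tracing n:
Initial: n = 2
After step 1: n = 8
After step 2: n = 8
After step 3: n = 16 ← first occurrence
After step 4: n = 16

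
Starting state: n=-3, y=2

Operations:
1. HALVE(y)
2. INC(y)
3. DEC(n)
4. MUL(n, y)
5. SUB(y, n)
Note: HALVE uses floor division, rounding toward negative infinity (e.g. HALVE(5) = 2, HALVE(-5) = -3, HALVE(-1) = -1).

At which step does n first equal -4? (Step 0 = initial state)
Step 3

Tracing n:
Initial: n = -3
After step 1: n = -3
After step 2: n = -3
After step 3: n = -4 ← first occurrence
After step 4: n = -8
After step 5: n = -8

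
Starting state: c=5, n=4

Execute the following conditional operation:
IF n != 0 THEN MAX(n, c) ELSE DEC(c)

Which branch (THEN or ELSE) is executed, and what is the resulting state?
Branch: THEN, Final state: c=5, n=5

Evaluating condition: n != 0
n = 4
Condition is True, so THEN branch executes
After MAX(n, c): c=5, n=5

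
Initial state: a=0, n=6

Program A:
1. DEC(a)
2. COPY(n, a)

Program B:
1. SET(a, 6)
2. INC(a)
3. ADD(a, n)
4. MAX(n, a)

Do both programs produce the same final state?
No

Program A final state: a=-1, n=-1
Program B final state: a=13, n=13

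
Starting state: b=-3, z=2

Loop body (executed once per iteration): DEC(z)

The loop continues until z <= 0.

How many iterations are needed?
2

Tracing iterations:
Initial: b=-3, z=2
After iteration 1: b=-3, z=1
After iteration 2: b=-3, z=0
z <= 0 now holds, so the loop exits after 2 iterations.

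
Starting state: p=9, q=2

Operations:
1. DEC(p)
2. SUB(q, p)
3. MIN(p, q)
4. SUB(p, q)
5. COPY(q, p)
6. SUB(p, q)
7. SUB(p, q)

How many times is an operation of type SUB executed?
4

Counting SUB operations:
Step 2: SUB(q, p) ← SUB
Step 4: SUB(p, q) ← SUB
Step 6: SUB(p, q) ← SUB
Step 7: SUB(p, q) ← SUB
Total: 4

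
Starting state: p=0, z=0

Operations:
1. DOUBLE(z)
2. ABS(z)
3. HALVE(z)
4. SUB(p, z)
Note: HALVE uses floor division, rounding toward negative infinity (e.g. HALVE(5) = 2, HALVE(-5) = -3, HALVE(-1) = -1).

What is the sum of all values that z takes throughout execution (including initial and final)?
0

Values of z at each step:
Initial: z = 0
After step 1: z = 0
After step 2: z = 0
After step 3: z = 0
After step 4: z = 0
Sum = 0 + 0 + 0 + 0 + 0 = 0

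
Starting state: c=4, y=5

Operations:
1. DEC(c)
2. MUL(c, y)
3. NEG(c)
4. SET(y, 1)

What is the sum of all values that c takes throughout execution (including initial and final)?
-8

Values of c at each step:
Initial: c = 4
After step 1: c = 3
After step 2: c = 15
After step 3: c = -15
After step 4: c = -15
Sum = 4 + 3 + 15 + -15 + -15 = -8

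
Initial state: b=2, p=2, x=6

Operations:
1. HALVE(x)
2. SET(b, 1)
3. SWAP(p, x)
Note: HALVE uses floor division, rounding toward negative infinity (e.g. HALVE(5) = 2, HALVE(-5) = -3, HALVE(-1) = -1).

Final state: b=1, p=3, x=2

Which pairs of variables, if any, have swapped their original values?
None

Comparing initial and final values:
p: 2 → 3
b: 2 → 1
x: 6 → 2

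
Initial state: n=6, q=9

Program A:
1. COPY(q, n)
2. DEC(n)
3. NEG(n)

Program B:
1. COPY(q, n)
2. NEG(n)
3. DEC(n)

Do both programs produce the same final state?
No

Program A final state: n=-5, q=6
Program B final state: n=-7, q=6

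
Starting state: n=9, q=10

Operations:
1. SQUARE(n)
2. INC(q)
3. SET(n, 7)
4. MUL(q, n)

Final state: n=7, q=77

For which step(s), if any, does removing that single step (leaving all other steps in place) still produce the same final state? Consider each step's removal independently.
Step(s) 1

Testing removal of each single step:
Without step 1: final = n=7, q=77 (same)
Without step 2: final = n=7, q=70 (different)
Without step 3: final = n=81, q=891 (different)
Without step 4: final = n=7, q=11 (different)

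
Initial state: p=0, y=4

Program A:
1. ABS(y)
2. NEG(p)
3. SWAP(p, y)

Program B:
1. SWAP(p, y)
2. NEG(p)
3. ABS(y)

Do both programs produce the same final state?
No

Program A final state: p=4, y=0
Program B final state: p=-4, y=0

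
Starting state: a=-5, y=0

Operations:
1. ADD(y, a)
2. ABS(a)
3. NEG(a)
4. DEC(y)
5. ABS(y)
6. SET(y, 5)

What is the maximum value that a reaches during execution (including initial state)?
5

Values of a at each step:
Initial: a = -5
After step 1: a = -5
After step 2: a = 5 ← maximum
After step 3: a = -5
After step 4: a = -5
After step 5: a = -5
After step 6: a = -5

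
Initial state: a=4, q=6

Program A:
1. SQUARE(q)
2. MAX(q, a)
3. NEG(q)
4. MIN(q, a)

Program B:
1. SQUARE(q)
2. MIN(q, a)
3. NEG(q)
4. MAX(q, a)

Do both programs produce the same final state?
No

Program A final state: a=4, q=-36
Program B final state: a=4, q=4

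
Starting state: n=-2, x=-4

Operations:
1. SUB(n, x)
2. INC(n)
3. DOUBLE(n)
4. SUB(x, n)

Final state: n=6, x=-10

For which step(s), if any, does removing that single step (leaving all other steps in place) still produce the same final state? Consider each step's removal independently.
None - removing any single step changes the final result

Testing removal of each single step:
Without step 1: final = n=-2, x=-2 (different)
Without step 2: final = n=4, x=-8 (different)
Without step 3: final = n=3, x=-7 (different)
Without step 4: final = n=6, x=-4 (different)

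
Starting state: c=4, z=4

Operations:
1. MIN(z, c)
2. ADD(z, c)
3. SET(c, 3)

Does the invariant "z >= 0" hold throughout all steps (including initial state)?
Yes

The invariant holds at every step.

State at each step:
Initial: c=4, z=4
After step 1: c=4, z=4
After step 2: c=4, z=8
After step 3: c=3, z=8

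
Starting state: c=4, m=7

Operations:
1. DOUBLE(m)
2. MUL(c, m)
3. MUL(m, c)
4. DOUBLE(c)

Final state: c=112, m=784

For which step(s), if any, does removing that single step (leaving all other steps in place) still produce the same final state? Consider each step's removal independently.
None - removing any single step changes the final result

Testing removal of each single step:
Without step 1: final = c=56, m=196 (different)
Without step 2: final = c=8, m=56 (different)
Without step 3: final = c=112, m=14 (different)
Without step 4: final = c=56, m=784 (different)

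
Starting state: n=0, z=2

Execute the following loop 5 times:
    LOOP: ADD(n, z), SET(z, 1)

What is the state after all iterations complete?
n=6, z=1

Iteration trace:
Start: n=0, z=2
After iteration 1: n=2, z=1
After iteration 2: n=3, z=1
After iteration 3: n=4, z=1
After iteration 4: n=5, z=1
After iteration 5: n=6, z=1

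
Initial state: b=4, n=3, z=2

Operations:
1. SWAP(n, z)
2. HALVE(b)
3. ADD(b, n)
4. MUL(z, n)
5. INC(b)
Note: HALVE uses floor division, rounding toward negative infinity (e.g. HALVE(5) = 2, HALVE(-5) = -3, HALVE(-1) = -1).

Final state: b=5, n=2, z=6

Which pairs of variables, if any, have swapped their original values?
None

Comparing initial and final values:
z: 2 → 6
b: 4 → 5
n: 3 → 2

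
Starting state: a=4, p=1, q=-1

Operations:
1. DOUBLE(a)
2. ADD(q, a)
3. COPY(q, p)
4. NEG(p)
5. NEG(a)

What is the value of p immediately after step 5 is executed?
p = -1

Tracing p through execution:
Initial: p = 1
After step 1 (DOUBLE(a)): p = 1
After step 2 (ADD(q, a)): p = 1
After step 3 (COPY(q, p)): p = 1
After step 4 (NEG(p)): p = -1
After step 5 (NEG(a)): p = -1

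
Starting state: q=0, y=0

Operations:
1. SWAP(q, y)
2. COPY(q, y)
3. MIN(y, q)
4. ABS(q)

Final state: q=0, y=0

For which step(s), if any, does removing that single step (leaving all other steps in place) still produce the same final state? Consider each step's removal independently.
Step(s) 1, 2, 3, 4

Testing removal of each single step:
Without step 1: final = q=0, y=0 (same)
Without step 2: final = q=0, y=0 (same)
Without step 3: final = q=0, y=0 (same)
Without step 4: final = q=0, y=0 (same)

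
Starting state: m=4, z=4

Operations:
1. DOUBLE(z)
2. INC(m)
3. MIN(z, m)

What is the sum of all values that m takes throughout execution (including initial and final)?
18

Values of m at each step:
Initial: m = 4
After step 1: m = 4
After step 2: m = 5
After step 3: m = 5
Sum = 4 + 4 + 5 + 5 = 18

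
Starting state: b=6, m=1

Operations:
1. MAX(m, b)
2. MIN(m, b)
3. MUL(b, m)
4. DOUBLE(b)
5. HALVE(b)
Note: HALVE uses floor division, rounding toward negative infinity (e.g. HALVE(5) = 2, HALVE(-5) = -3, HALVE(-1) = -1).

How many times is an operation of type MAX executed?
1

Counting MAX operations:
Step 1: MAX(m, b) ← MAX
Total: 1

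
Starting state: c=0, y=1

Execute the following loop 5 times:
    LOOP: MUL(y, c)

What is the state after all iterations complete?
c=0, y=0

Iteration trace:
Start: c=0, y=1
After iteration 1: c=0, y=0
After iteration 2: c=0, y=0
After iteration 3: c=0, y=0
After iteration 4: c=0, y=0
After iteration 5: c=0, y=0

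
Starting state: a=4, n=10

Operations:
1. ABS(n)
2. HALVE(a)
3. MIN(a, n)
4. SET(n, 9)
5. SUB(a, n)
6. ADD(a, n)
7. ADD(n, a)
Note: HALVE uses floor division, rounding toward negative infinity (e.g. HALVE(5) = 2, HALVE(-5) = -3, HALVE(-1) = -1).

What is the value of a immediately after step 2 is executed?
a = 2

Tracing a through execution:
Initial: a = 4
After step 1 (ABS(n)): a = 4
After step 2 (HALVE(a)): a = 2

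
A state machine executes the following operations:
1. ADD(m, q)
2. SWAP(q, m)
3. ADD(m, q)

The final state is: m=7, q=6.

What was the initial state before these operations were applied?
m=5, q=1

Working backwards:
Final state: m=7, q=6
Before step 3 (ADD(m, q)): m=1, q=6
Before step 2 (SWAP(q, m)): m=6, q=1
Before step 1 (ADD(m, q)): m=5, q=1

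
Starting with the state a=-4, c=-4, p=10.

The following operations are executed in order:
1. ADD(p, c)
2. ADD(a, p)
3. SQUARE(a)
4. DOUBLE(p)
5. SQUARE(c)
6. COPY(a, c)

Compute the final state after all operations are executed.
{a: 16, c: 16, p: 12}

Step-by-step execution:
Initial: a=-4, c=-4, p=10
After step 1 (ADD(p, c)): a=-4, c=-4, p=6
After step 2 (ADD(a, p)): a=2, c=-4, p=6
After step 3 (SQUARE(a)): a=4, c=-4, p=6
After step 4 (DOUBLE(p)): a=4, c=-4, p=12
After step 5 (SQUARE(c)): a=4, c=16, p=12
After step 6 (COPY(a, c)): a=16, c=16, p=12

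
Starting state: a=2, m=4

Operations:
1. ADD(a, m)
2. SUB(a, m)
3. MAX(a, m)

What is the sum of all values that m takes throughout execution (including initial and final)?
16

Values of m at each step:
Initial: m = 4
After step 1: m = 4
After step 2: m = 4
After step 3: m = 4
Sum = 4 + 4 + 4 + 4 = 16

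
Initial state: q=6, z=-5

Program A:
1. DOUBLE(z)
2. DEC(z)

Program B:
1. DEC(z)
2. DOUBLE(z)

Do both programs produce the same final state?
No

Program A final state: q=6, z=-11
Program B final state: q=6, z=-12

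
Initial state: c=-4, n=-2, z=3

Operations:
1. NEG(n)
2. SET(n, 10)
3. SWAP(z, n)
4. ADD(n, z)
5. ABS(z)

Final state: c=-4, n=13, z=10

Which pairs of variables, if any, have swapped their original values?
None

Comparing initial and final values:
n: -2 → 13
c: -4 → -4
z: 3 → 10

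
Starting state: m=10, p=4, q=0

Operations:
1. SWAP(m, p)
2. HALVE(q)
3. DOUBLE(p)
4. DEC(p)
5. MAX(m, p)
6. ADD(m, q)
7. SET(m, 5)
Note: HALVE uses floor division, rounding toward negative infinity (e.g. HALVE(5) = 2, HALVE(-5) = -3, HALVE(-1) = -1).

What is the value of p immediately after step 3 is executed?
p = 20

Tracing p through execution:
Initial: p = 4
After step 1 (SWAP(m, p)): p = 10
After step 2 (HALVE(q)): p = 10
After step 3 (DOUBLE(p)): p = 20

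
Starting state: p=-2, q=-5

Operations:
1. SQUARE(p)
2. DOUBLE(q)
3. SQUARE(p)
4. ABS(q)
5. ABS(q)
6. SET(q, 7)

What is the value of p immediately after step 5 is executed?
p = 16

Tracing p through execution:
Initial: p = -2
After step 1 (SQUARE(p)): p = 4
After step 2 (DOUBLE(q)): p = 4
After step 3 (SQUARE(p)): p = 16
After step 4 (ABS(q)): p = 16
After step 5 (ABS(q)): p = 16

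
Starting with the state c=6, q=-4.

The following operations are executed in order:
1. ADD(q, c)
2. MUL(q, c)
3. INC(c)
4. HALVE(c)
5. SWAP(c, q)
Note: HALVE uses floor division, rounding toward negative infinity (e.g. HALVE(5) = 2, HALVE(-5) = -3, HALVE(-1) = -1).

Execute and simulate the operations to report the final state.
{c: 12, q: 3}

Step-by-step execution:
Initial: c=6, q=-4
After step 1 (ADD(q, c)): c=6, q=2
After step 2 (MUL(q, c)): c=6, q=12
After step 3 (INC(c)): c=7, q=12
After step 4 (HALVE(c)): c=3, q=12
After step 5 (SWAP(c, q)): c=12, q=3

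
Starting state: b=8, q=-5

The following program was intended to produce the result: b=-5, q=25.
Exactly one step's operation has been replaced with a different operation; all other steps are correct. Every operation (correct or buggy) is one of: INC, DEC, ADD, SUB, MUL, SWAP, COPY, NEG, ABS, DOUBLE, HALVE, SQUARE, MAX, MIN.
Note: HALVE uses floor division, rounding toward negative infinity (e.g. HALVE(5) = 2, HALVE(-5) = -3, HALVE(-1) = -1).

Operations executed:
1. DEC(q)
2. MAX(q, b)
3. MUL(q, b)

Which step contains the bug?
Step 1

Trace with buggy code:
Initial: b=8, q=-5
After step 1: b=8, q=-6
After step 2: b=8, q=8
After step 3: b=8, q=64
Actual final b=8, q=64 ≠ expected b=-5, q=25.
Step 1 is the only position where a single-operation replacement can produce the expected result.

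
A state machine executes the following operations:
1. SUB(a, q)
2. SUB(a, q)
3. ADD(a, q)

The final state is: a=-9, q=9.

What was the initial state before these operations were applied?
a=0, q=9

Working backwards:
Final state: a=-9, q=9
Before step 3 (ADD(a, q)): a=-18, q=9
Before step 2 (SUB(a, q)): a=-9, q=9
Before step 1 (SUB(a, q)): a=0, q=9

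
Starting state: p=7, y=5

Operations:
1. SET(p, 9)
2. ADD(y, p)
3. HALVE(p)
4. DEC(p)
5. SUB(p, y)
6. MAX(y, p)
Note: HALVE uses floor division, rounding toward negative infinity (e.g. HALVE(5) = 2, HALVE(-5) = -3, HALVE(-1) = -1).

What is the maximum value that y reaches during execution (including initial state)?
14

Values of y at each step:
Initial: y = 5
After step 1: y = 5
After step 2: y = 14 ← maximum
After step 3: y = 14
After step 4: y = 14
After step 5: y = 14
After step 6: y = 14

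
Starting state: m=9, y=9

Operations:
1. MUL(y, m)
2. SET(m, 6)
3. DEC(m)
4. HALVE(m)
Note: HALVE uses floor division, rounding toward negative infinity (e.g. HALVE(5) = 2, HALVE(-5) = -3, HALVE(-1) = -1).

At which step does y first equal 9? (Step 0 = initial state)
Step 0

Tracing y:
Initial: y = 9 ← first occurrence
After step 1: y = 81
After step 2: y = 81
After step 3: y = 81
After step 4: y = 81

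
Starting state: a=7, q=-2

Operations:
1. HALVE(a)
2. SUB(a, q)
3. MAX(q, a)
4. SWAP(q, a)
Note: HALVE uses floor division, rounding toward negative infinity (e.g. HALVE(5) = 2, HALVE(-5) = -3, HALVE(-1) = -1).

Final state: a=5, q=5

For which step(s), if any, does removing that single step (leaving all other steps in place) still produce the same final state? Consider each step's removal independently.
Step(s) 4

Testing removal of each single step:
Without step 1: final = a=9, q=9 (different)
Without step 2: final = a=3, q=3 (different)
Without step 3: final = a=-2, q=5 (different)
Without step 4: final = a=5, q=5 (same)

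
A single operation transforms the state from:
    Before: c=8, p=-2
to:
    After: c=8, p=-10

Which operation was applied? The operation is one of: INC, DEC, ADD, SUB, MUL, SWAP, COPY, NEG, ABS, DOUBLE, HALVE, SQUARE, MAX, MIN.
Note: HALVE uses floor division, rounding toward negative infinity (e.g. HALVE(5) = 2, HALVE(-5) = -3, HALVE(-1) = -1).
SUB(p, c)

Analyzing the change:
Before: c=8, p=-2
After: c=8, p=-10
Variable p changed from -2 to -10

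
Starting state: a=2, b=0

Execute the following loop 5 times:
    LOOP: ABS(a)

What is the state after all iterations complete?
a=2, b=0

Iteration trace:
Start: a=2, b=0
After iteration 1: a=2, b=0
After iteration 2: a=2, b=0
After iteration 3: a=2, b=0
After iteration 4: a=2, b=0
After iteration 5: a=2, b=0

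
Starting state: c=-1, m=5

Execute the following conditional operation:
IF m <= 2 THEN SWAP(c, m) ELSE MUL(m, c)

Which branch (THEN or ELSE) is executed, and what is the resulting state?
Branch: ELSE, Final state: c=-1, m=-5

Evaluating condition: m <= 2
m = 5
Condition is False, so ELSE branch executes
After MUL(m, c): c=-1, m=-5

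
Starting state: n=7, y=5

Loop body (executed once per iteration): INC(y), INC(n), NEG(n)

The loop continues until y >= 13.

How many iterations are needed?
8

Tracing iterations:
Initial: n=7, y=5
After iteration 1: n=-8, y=6
After iteration 2: n=7, y=7
After iteration 3: n=-8, y=8
After iteration 4: n=7, y=9
After iteration 5: n=-8, y=10
After iteration 6: n=7, y=11
After iteration 7: n=-8, y=12
After iteration 8: n=7, y=13
y >= 13 now holds, so the loop exits after 8 iterations.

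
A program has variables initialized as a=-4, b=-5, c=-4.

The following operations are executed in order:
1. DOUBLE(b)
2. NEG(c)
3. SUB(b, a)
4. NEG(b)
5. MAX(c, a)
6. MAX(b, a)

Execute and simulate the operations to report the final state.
{a: -4, b: 6, c: 4}

Step-by-step execution:
Initial: a=-4, b=-5, c=-4
After step 1 (DOUBLE(b)): a=-4, b=-10, c=-4
After step 2 (NEG(c)): a=-4, b=-10, c=4
After step 3 (SUB(b, a)): a=-4, b=-6, c=4
After step 4 (NEG(b)): a=-4, b=6, c=4
After step 5 (MAX(c, a)): a=-4, b=6, c=4
After step 6 (MAX(b, a)): a=-4, b=6, c=4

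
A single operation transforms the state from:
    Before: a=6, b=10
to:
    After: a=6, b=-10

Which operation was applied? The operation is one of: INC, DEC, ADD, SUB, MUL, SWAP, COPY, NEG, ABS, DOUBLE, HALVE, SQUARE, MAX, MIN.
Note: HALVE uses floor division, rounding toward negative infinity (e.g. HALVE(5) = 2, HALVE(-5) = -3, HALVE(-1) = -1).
NEG(b)

Analyzing the change:
Before: a=6, b=10
After: a=6, b=-10
Variable b changed from 10 to -10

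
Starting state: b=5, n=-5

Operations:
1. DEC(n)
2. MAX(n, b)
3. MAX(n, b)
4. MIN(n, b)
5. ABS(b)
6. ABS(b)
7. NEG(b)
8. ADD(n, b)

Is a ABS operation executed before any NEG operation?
Yes

First ABS: step 5
First NEG: step 7
Since 5 < 7, ABS comes first.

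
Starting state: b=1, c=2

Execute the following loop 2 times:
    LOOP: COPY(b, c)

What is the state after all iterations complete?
b=2, c=2

Iteration trace:
Start: b=1, c=2
After iteration 1: b=2, c=2
After iteration 2: b=2, c=2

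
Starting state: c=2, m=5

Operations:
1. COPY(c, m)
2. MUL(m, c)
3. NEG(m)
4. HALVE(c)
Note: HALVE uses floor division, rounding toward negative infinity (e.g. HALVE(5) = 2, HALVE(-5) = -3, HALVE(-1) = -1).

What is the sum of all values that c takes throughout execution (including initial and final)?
19

Values of c at each step:
Initial: c = 2
After step 1: c = 5
After step 2: c = 5
After step 3: c = 5
After step 4: c = 2
Sum = 2 + 5 + 5 + 5 + 2 = 19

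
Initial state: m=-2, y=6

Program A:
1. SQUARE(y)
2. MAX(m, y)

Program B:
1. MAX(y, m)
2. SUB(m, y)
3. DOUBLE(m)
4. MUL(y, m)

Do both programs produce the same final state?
No

Program A final state: m=36, y=36
Program B final state: m=-16, y=-96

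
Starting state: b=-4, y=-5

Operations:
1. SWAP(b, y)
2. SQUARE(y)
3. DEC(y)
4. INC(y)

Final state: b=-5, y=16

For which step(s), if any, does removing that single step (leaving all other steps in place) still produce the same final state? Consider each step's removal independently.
None - removing any single step changes the final result

Testing removal of each single step:
Without step 1: final = b=-4, y=25 (different)
Without step 2: final = b=-5, y=-4 (different)
Without step 3: final = b=-5, y=17 (different)
Without step 4: final = b=-5, y=15 (different)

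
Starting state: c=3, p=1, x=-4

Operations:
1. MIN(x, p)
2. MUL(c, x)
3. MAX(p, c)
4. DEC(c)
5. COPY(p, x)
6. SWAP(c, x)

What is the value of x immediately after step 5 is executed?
x = -4

Tracing x through execution:
Initial: x = -4
After step 1 (MIN(x, p)): x = -4
After step 2 (MUL(c, x)): x = -4
After step 3 (MAX(p, c)): x = -4
After step 4 (DEC(c)): x = -4
After step 5 (COPY(p, x)): x = -4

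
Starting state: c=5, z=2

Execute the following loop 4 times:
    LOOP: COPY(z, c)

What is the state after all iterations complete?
c=5, z=5

Iteration trace:
Start: c=5, z=2
After iteration 1: c=5, z=5
After iteration 2: c=5, z=5
After iteration 3: c=5, z=5
After iteration 4: c=5, z=5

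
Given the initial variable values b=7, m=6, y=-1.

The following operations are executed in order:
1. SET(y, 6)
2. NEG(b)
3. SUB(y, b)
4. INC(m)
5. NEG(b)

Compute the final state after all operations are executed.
{b: 7, m: 7, y: 13}

Step-by-step execution:
Initial: b=7, m=6, y=-1
After step 1 (SET(y, 6)): b=7, m=6, y=6
After step 2 (NEG(b)): b=-7, m=6, y=6
After step 3 (SUB(y, b)): b=-7, m=6, y=13
After step 4 (INC(m)): b=-7, m=7, y=13
After step 5 (NEG(b)): b=7, m=7, y=13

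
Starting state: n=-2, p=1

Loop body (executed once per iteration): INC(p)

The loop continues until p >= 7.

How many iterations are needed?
6

Tracing iterations:
Initial: n=-2, p=1
After iteration 1: n=-2, p=2
After iteration 2: n=-2, p=3
After iteration 3: n=-2, p=4
After iteration 4: n=-2, p=5
After iteration 5: n=-2, p=6
After iteration 6: n=-2, p=7
p >= 7 now holds, so the loop exits after 6 iterations.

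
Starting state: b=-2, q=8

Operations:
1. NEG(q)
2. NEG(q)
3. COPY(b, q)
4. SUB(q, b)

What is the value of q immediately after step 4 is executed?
q = 0

Tracing q through execution:
Initial: q = 8
After step 1 (NEG(q)): q = -8
After step 2 (NEG(q)): q = 8
After step 3 (COPY(b, q)): q = 8
After step 4 (SUB(q, b)): q = 0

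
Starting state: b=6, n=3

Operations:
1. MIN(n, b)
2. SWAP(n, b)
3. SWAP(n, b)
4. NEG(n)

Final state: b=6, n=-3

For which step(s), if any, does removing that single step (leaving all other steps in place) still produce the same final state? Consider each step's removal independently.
Step(s) 1

Testing removal of each single step:
Without step 1: final = b=6, n=-3 (same)
Without step 2: final = b=3, n=-6 (different)
Without step 3: final = b=3, n=-6 (different)
Without step 4: final = b=6, n=3 (different)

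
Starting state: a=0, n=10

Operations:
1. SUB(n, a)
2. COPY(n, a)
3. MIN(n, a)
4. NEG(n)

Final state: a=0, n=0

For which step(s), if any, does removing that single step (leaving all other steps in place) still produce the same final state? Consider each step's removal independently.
Step(s) 1, 2, 3, 4

Testing removal of each single step:
Without step 1: final = a=0, n=0 (same)
Without step 2: final = a=0, n=0 (same)
Without step 3: final = a=0, n=0 (same)
Without step 4: final = a=0, n=0 (same)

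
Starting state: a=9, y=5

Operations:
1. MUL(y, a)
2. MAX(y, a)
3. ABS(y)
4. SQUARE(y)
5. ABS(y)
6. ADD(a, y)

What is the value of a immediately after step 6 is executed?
a = 2034

Tracing a through execution:
Initial: a = 9
After step 1 (MUL(y, a)): a = 9
After step 2 (MAX(y, a)): a = 9
After step 3 (ABS(y)): a = 9
After step 4 (SQUARE(y)): a = 9
After step 5 (ABS(y)): a = 9
After step 6 (ADD(a, y)): a = 2034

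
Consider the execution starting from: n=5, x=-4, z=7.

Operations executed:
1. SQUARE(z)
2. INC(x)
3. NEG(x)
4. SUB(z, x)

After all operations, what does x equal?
x = 3

Tracing execution:
Step 1: SQUARE(z) → x = -4
Step 2: INC(x) → x = -3
Step 3: NEG(x) → x = 3
Step 4: SUB(z, x) → x = 3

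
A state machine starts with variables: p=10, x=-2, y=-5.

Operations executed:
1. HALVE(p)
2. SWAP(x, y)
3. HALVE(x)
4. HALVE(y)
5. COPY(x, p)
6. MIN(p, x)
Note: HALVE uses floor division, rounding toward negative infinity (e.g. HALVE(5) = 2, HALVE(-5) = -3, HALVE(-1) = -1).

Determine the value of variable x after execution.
x = 5

Tracing execution:
Step 1: HALVE(p) → x = -2
Step 2: SWAP(x, y) → x = -5
Step 3: HALVE(x) → x = -3
Step 4: HALVE(y) → x = -3
Step 5: COPY(x, p) → x = 5
Step 6: MIN(p, x) → x = 5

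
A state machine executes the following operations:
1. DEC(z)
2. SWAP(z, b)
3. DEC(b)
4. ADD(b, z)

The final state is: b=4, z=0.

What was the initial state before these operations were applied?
b=0, z=6

Working backwards:
Final state: b=4, z=0
Before step 4 (ADD(b, z)): b=4, z=0
Before step 3 (DEC(b)): b=5, z=0
Before step 2 (SWAP(z, b)): b=0, z=5
Before step 1 (DEC(z)): b=0, z=6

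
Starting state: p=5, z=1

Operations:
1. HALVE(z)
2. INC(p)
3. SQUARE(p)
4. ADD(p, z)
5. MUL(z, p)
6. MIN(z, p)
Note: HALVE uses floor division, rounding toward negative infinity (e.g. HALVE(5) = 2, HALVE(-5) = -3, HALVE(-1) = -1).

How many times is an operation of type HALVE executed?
1

Counting HALVE operations:
Step 1: HALVE(z) ← HALVE
Total: 1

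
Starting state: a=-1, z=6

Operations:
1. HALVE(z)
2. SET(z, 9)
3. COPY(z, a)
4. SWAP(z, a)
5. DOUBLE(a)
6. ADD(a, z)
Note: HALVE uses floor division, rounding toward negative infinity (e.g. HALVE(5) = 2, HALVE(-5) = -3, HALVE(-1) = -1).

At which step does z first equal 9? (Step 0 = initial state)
Step 2

Tracing z:
Initial: z = 6
After step 1: z = 3
After step 2: z = 9 ← first occurrence
After step 3: z = -1
After step 4: z = -1
After step 5: z = -1
After step 6: z = -1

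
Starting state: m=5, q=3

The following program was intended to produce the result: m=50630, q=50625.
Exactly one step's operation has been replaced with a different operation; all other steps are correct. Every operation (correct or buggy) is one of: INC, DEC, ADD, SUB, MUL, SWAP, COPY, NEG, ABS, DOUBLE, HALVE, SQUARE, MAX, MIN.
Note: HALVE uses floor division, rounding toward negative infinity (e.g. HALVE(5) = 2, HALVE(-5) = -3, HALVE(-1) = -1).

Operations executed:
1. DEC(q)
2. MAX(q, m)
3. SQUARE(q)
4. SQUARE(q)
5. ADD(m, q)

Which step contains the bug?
Step 1

Trace with buggy code:
Initial: m=5, q=3
After step 1: m=5, q=2
After step 2: m=5, q=5
After step 3: m=5, q=25
After step 4: m=5, q=625
After step 5: m=630, q=625
Actual final m=630, q=625 ≠ expected m=50630, q=50625.
Step 1 is the only position where a single-operation replacement can produce the expected result.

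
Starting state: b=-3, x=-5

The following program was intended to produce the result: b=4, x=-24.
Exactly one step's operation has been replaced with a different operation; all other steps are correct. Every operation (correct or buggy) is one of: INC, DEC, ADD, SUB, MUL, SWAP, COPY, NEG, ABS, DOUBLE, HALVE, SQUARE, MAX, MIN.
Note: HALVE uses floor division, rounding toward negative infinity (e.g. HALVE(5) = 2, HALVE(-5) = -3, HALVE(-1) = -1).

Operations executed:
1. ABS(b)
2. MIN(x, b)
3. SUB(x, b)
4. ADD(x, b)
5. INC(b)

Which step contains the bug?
Step 4

Trace with buggy code:
Initial: b=-3, x=-5
After step 1: b=3, x=-5
After step 2: b=3, x=-5
After step 3: b=3, x=-8
After step 4: b=3, x=-5
After step 5: b=4, x=-5
Actual final b=4, x=-5 ≠ expected b=4, x=-24.
Step 4 is the only position where a single-operation replacement can produce the expected result.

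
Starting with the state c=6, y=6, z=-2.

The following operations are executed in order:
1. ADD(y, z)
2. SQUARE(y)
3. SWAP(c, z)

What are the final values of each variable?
{c: -2, y: 16, z: 6}

Step-by-step execution:
Initial: c=6, y=6, z=-2
After step 1 (ADD(y, z)): c=6, y=4, z=-2
After step 2 (SQUARE(y)): c=6, y=16, z=-2
After step 3 (SWAP(c, z)): c=-2, y=16, z=6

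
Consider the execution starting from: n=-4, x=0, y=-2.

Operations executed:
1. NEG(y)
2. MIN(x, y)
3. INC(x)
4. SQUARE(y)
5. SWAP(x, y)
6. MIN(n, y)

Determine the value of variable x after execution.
x = 4

Tracing execution:
Step 1: NEG(y) → x = 0
Step 2: MIN(x, y) → x = 0
Step 3: INC(x) → x = 1
Step 4: SQUARE(y) → x = 1
Step 5: SWAP(x, y) → x = 4
Step 6: MIN(n, y) → x = 4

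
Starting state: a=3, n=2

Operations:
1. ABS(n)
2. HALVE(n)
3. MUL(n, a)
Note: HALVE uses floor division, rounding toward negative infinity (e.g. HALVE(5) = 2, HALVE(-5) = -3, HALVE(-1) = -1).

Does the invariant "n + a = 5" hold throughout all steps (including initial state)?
No, violated after step 2

The invariant is violated after step 2.

State at each step:
Initial: a=3, n=2
After step 1: a=3, n=2
After step 2: a=3, n=1
After step 3: a=3, n=3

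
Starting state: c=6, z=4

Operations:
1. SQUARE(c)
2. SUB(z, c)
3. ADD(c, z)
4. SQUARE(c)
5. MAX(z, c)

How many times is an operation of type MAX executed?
1

Counting MAX operations:
Step 5: MAX(z, c) ← MAX
Total: 1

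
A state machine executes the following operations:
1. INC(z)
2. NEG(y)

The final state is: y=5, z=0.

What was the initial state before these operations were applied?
y=-5, z=-1

Working backwards:
Final state: y=5, z=0
Before step 2 (NEG(y)): y=-5, z=0
Before step 1 (INC(z)): y=-5, z=-1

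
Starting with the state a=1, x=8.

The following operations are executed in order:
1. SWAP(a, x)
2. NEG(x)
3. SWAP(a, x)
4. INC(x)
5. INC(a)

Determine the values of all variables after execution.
{a: 0, x: 9}

Step-by-step execution:
Initial: a=1, x=8
After step 1 (SWAP(a, x)): a=8, x=1
After step 2 (NEG(x)): a=8, x=-1
After step 3 (SWAP(a, x)): a=-1, x=8
After step 4 (INC(x)): a=-1, x=9
After step 5 (INC(a)): a=0, x=9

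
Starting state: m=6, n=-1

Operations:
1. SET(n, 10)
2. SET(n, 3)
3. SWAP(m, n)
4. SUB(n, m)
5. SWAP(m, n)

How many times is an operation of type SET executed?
2

Counting SET operations:
Step 1: SET(n, 10) ← SET
Step 2: SET(n, 3) ← SET
Total: 2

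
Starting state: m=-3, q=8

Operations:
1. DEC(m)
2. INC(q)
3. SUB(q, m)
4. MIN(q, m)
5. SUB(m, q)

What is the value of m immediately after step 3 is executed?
m = -4

Tracing m through execution:
Initial: m = -3
After step 1 (DEC(m)): m = -4
After step 2 (INC(q)): m = -4
After step 3 (SUB(q, m)): m = -4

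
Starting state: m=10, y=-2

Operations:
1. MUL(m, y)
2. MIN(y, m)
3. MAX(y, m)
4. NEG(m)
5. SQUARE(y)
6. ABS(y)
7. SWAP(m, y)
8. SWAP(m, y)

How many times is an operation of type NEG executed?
1

Counting NEG operations:
Step 4: NEG(m) ← NEG
Total: 1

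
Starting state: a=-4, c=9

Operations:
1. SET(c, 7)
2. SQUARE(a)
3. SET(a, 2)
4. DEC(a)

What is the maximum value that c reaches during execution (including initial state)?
9

Values of c at each step:
Initial: c = 9 ← maximum
After step 1: c = 7
After step 2: c = 7
After step 3: c = 7
After step 4: c = 7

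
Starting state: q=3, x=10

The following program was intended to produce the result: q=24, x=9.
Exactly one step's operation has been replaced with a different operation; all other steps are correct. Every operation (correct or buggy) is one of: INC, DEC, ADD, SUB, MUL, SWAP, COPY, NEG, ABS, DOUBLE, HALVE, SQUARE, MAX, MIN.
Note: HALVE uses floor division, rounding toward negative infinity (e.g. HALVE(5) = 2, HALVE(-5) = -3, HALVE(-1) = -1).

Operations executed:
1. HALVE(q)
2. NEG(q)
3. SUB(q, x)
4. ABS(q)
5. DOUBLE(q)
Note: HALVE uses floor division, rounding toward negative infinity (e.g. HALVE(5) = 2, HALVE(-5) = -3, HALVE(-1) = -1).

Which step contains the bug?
Step 1

Trace with buggy code:
Initial: q=3, x=10
After step 1: q=1, x=10
After step 2: q=-1, x=10
After step 3: q=-11, x=10
After step 4: q=11, x=10
After step 5: q=22, x=10
Actual final q=22, x=10 ≠ expected q=24, x=9.
Step 1 is the only position where a single-operation replacement can produce the expected result.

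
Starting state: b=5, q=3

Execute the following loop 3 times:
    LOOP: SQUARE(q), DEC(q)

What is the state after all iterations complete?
b=5, q=3968

Iteration trace:
Start: b=5, q=3
After iteration 1: b=5, q=8
After iteration 2: b=5, q=63
After iteration 3: b=5, q=3968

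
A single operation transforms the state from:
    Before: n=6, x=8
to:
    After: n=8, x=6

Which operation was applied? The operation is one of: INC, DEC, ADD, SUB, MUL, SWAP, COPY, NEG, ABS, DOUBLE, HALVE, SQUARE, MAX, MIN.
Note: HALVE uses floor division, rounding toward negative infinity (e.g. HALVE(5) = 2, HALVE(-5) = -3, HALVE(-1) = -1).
SWAP(x, n)

Analyzing the change:
Before: n=6, x=8
After: n=8, x=6
Variable x changed from 8 to 6
Variable n changed from 6 to 8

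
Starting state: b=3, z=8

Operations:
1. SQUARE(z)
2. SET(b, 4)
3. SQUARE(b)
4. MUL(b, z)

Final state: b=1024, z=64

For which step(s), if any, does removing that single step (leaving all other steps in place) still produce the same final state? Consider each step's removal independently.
None - removing any single step changes the final result

Testing removal of each single step:
Without step 1: final = b=128, z=8 (different)
Without step 2: final = b=576, z=64 (different)
Without step 3: final = b=256, z=64 (different)
Without step 4: final = b=16, z=64 (different)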